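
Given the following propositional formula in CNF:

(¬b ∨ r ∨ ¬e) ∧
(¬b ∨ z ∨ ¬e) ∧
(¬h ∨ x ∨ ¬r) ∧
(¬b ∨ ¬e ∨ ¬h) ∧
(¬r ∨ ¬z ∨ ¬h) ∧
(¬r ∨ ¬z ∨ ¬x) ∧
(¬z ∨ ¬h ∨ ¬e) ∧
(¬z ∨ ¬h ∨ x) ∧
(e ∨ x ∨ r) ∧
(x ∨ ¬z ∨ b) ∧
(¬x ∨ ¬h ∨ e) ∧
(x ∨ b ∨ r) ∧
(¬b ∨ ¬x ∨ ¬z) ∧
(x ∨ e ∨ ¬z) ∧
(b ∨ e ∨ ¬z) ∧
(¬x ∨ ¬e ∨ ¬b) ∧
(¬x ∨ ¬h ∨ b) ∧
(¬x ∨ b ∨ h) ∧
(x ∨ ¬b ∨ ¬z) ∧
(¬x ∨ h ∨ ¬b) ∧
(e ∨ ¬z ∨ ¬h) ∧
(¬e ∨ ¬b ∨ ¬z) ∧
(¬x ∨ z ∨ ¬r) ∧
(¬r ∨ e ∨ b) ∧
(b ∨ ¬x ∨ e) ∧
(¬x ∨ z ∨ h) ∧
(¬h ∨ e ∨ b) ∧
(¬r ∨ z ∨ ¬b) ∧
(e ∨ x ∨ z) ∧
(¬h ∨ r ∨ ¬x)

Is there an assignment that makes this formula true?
Yes

Yes, the formula is satisfiable.

One satisfying assignment is: e=True, r=True, b=False, z=False, h=False, x=False

Verification: With this assignment, all 30 clauses evaluate to true.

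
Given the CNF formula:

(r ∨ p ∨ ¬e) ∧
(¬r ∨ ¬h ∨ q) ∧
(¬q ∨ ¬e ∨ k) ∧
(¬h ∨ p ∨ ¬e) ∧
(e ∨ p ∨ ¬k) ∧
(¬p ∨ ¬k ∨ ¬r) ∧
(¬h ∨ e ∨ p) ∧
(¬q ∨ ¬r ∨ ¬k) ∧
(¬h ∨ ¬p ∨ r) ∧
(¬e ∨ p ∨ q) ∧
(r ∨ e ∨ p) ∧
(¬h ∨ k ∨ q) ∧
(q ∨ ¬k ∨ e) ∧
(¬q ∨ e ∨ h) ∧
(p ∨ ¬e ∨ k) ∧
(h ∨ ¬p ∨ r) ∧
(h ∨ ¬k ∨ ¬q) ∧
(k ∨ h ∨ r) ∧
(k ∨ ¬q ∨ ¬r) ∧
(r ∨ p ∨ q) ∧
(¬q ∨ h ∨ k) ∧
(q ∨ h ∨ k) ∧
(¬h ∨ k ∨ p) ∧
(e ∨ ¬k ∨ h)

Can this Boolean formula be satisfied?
No

No, the formula is not satisfiable.

No assignment of truth values to the variables can make all 24 clauses true simultaneously.

The formula is UNSAT (unsatisfiable).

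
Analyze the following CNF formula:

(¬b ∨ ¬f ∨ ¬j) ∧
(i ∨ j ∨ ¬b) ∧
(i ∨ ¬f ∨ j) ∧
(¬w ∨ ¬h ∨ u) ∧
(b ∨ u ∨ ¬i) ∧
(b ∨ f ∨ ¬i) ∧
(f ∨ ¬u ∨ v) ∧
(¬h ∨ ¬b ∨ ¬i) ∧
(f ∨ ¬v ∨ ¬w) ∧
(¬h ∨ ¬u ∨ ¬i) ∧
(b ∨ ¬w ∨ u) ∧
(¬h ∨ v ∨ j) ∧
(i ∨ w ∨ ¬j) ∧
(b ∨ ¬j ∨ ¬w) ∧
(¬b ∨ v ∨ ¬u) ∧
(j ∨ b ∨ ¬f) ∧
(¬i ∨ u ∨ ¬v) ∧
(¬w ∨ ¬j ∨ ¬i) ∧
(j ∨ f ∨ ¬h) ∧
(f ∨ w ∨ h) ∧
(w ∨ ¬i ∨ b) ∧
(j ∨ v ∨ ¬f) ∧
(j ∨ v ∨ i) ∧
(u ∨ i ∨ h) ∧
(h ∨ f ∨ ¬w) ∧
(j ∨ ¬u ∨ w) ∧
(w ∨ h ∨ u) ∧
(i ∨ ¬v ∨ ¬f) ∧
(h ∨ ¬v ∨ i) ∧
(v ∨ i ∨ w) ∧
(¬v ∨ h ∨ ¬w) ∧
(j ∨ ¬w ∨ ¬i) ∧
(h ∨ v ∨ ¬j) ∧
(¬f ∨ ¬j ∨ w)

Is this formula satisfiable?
No

No, the formula is not satisfiable.

No assignment of truth values to the variables can make all 34 clauses true simultaneously.

The formula is UNSAT (unsatisfiable).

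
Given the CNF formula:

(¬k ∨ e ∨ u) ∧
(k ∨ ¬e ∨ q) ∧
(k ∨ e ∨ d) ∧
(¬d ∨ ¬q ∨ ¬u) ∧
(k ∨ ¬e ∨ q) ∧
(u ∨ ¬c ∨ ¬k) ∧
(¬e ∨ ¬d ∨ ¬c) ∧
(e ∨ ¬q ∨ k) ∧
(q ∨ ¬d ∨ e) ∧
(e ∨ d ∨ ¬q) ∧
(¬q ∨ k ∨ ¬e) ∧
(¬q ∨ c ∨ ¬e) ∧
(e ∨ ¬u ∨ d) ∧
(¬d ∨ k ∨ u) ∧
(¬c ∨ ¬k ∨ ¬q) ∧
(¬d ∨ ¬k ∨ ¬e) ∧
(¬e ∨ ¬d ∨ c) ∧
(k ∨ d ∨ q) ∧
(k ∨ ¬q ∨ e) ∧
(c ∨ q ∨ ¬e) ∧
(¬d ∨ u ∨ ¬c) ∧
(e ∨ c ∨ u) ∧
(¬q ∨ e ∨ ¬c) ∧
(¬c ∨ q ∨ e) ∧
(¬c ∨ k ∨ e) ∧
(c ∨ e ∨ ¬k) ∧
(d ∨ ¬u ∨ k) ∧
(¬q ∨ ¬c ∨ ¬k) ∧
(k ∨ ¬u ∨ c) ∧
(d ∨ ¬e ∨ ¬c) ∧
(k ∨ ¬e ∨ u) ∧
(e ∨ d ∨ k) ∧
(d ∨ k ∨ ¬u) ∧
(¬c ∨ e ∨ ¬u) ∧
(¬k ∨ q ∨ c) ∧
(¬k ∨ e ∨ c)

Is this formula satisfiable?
No

No, the formula is not satisfiable.

No assignment of truth values to the variables can make all 36 clauses true simultaneously.

The formula is UNSAT (unsatisfiable).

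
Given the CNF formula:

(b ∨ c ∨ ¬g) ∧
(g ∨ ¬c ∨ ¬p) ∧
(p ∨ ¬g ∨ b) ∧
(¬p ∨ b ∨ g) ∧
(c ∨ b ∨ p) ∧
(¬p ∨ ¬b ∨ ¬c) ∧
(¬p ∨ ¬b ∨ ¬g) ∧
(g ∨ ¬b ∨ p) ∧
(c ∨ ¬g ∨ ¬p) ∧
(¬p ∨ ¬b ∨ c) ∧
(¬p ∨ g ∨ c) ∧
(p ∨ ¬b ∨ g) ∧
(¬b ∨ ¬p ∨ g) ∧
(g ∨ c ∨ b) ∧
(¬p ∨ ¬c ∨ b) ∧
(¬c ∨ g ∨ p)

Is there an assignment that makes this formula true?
Yes

Yes, the formula is satisfiable.

One satisfying assignment is: g=True, p=False, c=False, b=True

Verification: With this assignment, all 16 clauses evaluate to true.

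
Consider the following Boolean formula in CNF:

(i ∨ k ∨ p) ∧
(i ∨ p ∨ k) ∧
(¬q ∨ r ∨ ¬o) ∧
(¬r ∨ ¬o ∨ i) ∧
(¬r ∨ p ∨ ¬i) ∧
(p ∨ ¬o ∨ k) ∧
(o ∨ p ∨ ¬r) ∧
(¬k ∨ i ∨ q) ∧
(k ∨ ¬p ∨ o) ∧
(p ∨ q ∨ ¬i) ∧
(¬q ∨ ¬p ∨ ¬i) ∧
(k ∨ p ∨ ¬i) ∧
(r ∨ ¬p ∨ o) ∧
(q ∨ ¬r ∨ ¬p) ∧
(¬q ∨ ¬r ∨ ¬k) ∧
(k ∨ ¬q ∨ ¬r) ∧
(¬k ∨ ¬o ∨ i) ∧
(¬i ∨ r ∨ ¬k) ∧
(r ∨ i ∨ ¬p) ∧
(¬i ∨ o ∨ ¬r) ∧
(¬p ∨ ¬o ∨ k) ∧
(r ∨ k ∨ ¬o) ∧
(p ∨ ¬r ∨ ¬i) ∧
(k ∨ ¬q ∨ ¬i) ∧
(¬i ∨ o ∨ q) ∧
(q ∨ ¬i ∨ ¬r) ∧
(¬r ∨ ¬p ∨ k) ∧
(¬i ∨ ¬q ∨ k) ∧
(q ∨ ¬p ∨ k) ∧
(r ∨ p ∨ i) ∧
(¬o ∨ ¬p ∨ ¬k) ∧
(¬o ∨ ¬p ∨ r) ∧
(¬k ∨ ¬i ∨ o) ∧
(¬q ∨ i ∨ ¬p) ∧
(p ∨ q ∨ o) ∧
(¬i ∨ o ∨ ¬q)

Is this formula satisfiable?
No

No, the formula is not satisfiable.

No assignment of truth values to the variables can make all 36 clauses true simultaneously.

The formula is UNSAT (unsatisfiable).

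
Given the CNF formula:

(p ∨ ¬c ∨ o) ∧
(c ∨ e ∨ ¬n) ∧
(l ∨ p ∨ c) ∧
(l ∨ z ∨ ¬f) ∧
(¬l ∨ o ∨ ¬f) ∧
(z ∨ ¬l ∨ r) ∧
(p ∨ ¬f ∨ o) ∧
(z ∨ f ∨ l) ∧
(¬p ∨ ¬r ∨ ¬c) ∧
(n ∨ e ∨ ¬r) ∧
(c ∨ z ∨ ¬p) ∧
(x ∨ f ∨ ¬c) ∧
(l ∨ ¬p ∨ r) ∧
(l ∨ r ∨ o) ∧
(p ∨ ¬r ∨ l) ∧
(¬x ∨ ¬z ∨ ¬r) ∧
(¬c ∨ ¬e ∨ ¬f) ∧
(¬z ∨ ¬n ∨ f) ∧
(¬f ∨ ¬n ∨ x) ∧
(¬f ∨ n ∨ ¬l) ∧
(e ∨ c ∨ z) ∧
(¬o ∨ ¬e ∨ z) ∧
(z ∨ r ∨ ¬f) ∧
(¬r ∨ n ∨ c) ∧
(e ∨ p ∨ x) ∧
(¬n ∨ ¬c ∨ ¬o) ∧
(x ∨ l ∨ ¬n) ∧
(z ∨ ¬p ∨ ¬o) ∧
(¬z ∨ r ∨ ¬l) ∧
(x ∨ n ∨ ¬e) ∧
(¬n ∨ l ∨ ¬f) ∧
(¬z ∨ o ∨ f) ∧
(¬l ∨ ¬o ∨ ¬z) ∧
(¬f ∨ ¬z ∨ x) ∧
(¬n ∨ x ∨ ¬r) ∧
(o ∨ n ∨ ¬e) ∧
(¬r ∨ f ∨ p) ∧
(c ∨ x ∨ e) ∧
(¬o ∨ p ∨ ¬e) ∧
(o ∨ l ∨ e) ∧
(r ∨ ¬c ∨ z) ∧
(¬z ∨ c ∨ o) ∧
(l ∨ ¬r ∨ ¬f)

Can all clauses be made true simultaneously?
Yes

Yes, the formula is satisfiable.

One satisfying assignment is: r=False, o=True, f=False, x=True, l=False, z=True, e=False, p=False, c=True, n=False

Verification: With this assignment, all 43 clauses evaluate to true.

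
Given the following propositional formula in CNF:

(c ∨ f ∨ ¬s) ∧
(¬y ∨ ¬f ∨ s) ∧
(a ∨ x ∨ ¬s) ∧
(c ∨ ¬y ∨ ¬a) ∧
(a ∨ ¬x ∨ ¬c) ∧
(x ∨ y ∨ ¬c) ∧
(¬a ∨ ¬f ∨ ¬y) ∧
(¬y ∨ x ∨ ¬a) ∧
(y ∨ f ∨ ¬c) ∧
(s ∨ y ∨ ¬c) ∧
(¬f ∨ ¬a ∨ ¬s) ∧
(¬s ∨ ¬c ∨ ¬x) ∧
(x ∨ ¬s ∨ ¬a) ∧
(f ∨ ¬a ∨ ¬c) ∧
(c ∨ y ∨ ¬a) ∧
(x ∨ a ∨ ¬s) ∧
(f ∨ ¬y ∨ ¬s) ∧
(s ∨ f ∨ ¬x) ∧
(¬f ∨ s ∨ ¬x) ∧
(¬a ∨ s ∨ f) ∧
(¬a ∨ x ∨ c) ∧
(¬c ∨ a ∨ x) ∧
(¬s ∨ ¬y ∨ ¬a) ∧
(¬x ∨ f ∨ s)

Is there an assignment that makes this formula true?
Yes

Yes, the formula is satisfiable.

One satisfying assignment is: c=False, a=False, y=False, s=False, f=False, x=False

Verification: With this assignment, all 24 clauses evaluate to true.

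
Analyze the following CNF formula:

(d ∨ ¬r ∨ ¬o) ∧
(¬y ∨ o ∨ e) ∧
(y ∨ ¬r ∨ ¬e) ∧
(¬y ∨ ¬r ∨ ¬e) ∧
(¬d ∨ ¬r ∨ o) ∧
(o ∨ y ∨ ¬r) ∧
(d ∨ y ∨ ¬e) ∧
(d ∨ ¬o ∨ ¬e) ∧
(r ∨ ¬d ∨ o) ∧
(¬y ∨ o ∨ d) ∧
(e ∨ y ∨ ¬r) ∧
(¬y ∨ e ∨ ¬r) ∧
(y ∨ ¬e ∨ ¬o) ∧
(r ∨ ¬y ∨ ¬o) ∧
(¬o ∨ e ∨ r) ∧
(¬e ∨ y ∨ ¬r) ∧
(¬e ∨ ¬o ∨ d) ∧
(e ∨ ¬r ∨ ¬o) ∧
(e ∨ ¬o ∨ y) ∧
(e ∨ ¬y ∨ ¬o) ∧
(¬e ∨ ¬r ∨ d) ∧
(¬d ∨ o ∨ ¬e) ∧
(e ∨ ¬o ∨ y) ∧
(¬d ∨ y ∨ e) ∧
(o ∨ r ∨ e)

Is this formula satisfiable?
No

No, the formula is not satisfiable.

No assignment of truth values to the variables can make all 25 clauses true simultaneously.

The formula is UNSAT (unsatisfiable).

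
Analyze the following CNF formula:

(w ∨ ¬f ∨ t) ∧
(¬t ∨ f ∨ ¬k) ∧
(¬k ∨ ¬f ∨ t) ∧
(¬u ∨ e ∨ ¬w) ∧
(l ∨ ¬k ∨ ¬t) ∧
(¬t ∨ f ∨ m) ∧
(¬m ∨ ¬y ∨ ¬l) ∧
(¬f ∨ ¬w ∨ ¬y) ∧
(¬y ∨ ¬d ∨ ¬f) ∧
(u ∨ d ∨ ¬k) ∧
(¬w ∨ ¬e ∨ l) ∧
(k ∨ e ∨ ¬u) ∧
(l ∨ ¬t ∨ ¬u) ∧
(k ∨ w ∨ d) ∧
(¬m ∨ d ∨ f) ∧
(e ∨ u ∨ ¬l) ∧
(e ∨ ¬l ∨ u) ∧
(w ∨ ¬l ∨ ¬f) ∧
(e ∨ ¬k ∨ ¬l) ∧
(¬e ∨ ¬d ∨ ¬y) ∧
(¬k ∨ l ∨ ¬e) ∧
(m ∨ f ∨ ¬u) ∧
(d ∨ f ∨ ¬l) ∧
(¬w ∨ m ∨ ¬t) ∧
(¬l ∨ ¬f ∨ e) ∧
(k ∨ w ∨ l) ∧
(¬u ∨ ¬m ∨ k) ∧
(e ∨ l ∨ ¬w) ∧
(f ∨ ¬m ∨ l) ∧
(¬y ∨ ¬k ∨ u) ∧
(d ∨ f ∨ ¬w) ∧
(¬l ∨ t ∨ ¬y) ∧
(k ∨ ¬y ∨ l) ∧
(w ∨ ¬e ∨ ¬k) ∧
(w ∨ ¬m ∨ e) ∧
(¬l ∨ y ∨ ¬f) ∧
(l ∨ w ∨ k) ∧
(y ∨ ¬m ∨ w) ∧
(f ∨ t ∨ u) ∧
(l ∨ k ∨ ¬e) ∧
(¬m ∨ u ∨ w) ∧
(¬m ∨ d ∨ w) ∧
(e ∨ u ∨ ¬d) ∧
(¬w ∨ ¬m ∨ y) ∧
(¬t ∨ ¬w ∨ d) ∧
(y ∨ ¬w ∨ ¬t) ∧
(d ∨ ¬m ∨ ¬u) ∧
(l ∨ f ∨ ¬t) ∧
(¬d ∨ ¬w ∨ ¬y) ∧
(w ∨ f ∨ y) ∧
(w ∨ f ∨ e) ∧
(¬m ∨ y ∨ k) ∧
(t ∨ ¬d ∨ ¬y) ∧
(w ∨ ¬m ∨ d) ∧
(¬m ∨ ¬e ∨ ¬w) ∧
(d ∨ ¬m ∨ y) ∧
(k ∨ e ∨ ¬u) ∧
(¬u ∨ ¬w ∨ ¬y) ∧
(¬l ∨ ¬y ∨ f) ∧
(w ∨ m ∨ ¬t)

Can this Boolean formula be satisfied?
No

No, the formula is not satisfiable.

No assignment of truth values to the variables can make all 60 clauses true simultaneously.

The formula is UNSAT (unsatisfiable).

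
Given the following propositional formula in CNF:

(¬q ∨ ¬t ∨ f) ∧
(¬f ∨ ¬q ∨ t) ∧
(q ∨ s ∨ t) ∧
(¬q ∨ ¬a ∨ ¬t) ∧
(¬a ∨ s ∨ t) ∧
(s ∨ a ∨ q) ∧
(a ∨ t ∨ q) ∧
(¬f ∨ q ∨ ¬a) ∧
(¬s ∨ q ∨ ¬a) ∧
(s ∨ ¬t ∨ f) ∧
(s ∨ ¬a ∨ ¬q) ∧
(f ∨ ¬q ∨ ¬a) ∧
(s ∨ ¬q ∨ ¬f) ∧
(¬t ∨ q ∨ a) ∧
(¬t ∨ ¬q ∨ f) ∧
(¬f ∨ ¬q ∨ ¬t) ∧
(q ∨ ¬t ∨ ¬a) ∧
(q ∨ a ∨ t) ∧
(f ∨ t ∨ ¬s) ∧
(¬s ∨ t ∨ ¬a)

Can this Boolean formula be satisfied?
Yes

Yes, the formula is satisfiable.

One satisfying assignment is: t=False, a=False, s=False, f=False, q=True

Verification: With this assignment, all 20 clauses evaluate to true.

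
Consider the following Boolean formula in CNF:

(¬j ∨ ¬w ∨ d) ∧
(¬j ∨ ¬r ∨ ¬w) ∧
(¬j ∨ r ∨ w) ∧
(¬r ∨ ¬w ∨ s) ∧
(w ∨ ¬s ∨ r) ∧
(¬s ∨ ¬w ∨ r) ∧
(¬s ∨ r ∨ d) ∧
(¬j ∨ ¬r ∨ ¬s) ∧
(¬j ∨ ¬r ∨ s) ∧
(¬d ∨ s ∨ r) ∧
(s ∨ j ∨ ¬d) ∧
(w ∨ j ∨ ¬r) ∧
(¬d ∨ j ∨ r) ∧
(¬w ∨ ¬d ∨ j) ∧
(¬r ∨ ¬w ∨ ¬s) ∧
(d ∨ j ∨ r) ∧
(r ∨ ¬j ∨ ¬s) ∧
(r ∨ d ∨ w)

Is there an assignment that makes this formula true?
No

No, the formula is not satisfiable.

No assignment of truth values to the variables can make all 18 clauses true simultaneously.

The formula is UNSAT (unsatisfiable).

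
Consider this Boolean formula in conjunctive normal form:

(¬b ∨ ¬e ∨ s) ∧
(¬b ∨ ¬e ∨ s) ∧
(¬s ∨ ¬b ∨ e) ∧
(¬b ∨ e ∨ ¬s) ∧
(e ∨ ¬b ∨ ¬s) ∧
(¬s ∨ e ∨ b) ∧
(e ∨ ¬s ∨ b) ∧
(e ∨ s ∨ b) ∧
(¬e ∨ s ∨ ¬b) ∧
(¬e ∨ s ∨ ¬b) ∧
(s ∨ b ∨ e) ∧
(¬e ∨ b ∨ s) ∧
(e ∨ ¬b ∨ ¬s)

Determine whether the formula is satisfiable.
Yes

Yes, the formula is satisfiable.

One satisfying assignment is: e=True, s=True, b=False

Verification: With this assignment, all 13 clauses evaluate to true.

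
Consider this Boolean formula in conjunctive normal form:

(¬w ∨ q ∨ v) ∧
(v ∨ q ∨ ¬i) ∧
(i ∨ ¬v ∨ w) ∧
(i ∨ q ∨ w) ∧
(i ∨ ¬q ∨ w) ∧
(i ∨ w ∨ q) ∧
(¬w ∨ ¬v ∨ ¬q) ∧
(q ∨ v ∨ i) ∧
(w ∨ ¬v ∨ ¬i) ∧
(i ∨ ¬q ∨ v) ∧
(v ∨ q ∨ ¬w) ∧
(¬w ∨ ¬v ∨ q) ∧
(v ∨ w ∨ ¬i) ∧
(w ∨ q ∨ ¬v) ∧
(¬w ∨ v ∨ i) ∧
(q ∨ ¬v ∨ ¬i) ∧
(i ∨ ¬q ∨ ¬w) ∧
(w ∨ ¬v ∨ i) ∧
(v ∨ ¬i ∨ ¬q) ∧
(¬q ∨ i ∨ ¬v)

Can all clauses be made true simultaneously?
No

No, the formula is not satisfiable.

No assignment of truth values to the variables can make all 20 clauses true simultaneously.

The formula is UNSAT (unsatisfiable).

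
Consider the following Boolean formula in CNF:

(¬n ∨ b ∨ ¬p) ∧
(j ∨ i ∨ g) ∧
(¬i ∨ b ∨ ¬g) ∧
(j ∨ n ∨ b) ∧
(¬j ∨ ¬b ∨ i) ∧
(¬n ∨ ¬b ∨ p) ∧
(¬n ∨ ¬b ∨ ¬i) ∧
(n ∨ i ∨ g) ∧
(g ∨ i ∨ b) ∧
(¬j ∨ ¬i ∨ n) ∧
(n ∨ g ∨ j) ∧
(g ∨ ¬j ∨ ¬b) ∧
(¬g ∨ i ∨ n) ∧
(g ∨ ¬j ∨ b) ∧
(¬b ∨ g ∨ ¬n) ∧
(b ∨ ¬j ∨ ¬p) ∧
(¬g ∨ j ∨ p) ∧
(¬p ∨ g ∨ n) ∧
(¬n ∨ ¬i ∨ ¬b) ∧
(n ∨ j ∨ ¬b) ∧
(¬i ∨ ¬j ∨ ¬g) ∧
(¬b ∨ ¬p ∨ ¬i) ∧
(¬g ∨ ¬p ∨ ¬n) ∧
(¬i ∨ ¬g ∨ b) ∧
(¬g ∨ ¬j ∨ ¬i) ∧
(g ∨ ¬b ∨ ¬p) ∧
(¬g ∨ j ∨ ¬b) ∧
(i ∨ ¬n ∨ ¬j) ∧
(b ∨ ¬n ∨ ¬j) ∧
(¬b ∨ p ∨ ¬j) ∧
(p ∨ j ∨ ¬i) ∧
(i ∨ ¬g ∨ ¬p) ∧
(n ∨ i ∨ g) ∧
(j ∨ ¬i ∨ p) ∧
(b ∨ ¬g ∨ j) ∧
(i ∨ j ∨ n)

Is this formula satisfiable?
No

No, the formula is not satisfiable.

No assignment of truth values to the variables can make all 36 clauses true simultaneously.

The formula is UNSAT (unsatisfiable).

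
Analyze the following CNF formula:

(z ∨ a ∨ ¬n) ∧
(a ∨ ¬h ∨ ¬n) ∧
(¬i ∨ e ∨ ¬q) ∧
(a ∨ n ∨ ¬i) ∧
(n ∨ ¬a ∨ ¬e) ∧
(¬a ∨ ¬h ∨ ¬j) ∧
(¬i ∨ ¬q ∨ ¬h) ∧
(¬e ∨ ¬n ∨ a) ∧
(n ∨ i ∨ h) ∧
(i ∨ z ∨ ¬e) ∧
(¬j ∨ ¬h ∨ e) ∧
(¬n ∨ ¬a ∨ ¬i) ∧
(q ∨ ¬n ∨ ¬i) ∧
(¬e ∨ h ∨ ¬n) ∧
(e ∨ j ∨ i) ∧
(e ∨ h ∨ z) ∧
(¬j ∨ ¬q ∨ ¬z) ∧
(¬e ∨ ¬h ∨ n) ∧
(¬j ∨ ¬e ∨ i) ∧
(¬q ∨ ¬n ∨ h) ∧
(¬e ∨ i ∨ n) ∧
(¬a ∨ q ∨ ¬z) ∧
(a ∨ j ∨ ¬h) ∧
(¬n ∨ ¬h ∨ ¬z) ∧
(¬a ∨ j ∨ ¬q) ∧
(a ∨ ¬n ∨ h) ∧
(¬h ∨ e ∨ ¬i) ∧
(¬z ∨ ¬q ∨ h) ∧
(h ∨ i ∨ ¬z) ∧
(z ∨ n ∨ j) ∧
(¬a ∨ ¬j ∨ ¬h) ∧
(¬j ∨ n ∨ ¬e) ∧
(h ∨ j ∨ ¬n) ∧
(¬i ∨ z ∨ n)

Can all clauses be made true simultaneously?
No

No, the formula is not satisfiable.

No assignment of truth values to the variables can make all 34 clauses true simultaneously.

The formula is UNSAT (unsatisfiable).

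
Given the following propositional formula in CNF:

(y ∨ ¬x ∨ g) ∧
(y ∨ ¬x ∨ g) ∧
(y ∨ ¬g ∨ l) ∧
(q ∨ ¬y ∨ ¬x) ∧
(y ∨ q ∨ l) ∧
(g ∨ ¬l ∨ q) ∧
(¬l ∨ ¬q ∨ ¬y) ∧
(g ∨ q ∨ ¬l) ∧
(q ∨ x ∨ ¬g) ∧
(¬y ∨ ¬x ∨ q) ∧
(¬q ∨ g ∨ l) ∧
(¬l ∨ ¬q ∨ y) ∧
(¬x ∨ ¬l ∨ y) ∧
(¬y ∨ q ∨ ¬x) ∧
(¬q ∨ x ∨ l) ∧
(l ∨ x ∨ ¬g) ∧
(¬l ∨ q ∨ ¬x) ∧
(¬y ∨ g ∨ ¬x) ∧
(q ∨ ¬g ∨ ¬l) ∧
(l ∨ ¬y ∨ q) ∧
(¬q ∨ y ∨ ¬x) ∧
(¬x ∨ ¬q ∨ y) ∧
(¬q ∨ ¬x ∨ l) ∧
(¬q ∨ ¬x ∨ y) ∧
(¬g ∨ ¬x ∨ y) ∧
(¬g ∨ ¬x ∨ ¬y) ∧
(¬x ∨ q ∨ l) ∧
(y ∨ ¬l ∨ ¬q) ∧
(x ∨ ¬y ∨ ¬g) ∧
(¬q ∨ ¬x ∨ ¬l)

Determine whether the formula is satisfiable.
No

No, the formula is not satisfiable.

No assignment of truth values to the variables can make all 30 clauses true simultaneously.

The formula is UNSAT (unsatisfiable).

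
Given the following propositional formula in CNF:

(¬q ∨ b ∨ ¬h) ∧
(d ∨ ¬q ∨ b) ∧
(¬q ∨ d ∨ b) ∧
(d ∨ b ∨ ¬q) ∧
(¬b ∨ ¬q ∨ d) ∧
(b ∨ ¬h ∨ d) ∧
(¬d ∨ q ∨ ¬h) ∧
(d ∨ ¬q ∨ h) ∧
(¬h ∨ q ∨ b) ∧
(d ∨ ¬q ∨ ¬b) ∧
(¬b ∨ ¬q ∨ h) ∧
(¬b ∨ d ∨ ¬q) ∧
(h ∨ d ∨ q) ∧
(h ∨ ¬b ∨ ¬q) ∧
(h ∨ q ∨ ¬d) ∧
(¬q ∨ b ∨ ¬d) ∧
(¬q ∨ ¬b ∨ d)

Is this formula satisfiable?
Yes

Yes, the formula is satisfiable.

One satisfying assignment is: q=False, d=False, h=True, b=True

Verification: With this assignment, all 17 clauses evaluate to true.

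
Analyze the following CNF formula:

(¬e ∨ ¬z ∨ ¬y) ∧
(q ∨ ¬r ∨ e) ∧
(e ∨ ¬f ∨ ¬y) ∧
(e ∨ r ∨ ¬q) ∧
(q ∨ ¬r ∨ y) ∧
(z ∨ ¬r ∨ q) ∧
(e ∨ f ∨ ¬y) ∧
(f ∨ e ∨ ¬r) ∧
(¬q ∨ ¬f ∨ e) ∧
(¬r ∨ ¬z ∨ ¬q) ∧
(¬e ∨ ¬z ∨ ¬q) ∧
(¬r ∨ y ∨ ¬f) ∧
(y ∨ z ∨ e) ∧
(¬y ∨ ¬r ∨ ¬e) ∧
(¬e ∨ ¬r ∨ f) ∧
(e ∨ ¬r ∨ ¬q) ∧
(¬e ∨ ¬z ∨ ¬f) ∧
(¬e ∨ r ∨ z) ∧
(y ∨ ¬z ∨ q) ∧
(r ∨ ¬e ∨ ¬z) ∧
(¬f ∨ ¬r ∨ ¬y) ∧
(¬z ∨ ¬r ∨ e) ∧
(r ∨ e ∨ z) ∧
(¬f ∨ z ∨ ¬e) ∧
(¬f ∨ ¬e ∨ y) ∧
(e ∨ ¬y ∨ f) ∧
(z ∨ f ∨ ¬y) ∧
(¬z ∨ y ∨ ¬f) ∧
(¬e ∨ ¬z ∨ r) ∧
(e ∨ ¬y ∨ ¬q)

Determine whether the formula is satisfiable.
No

No, the formula is not satisfiable.

No assignment of truth values to the variables can make all 30 clauses true simultaneously.

The formula is UNSAT (unsatisfiable).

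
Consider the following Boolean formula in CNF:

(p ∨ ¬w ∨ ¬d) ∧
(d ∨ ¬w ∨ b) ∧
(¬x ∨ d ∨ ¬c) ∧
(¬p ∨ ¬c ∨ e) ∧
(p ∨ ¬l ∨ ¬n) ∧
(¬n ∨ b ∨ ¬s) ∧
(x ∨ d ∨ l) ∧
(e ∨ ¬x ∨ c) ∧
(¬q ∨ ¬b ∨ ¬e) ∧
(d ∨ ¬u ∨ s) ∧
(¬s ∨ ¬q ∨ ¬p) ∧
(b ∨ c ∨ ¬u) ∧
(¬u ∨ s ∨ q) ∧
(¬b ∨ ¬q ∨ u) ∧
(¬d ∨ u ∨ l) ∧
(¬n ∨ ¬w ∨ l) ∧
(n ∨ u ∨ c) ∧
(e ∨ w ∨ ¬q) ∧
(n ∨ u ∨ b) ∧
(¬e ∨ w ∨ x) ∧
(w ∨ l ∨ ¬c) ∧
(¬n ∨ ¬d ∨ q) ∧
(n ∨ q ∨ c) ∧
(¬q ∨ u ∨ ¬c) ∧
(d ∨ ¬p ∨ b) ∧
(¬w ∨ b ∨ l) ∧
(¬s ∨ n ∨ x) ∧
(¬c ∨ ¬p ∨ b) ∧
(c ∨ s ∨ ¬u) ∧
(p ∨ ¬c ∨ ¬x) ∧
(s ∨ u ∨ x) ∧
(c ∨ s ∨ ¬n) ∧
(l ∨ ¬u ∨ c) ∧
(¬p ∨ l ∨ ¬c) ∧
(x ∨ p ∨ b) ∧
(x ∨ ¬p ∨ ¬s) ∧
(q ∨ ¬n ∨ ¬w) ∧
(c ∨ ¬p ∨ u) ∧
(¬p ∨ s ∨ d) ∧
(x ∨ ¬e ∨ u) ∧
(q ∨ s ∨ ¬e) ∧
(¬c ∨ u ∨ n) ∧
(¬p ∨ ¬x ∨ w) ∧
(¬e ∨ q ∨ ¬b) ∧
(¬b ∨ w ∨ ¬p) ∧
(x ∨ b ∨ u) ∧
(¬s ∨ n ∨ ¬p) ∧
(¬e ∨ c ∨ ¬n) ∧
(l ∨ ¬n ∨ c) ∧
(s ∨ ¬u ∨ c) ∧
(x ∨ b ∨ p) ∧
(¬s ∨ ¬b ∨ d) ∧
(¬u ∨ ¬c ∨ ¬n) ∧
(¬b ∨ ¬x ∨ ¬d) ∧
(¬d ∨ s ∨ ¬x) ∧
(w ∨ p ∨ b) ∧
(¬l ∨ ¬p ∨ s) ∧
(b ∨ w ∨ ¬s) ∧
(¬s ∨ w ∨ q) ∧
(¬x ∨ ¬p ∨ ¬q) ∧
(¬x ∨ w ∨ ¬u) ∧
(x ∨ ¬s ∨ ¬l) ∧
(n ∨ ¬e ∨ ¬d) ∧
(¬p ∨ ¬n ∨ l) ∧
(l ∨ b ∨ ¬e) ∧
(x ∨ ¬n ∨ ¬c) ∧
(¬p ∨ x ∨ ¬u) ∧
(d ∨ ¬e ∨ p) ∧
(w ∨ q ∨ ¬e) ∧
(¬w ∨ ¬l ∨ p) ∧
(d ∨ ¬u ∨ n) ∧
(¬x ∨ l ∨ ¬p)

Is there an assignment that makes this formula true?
No

No, the formula is not satisfiable.

No assignment of truth values to the variables can make all 72 clauses true simultaneously.

The formula is UNSAT (unsatisfiable).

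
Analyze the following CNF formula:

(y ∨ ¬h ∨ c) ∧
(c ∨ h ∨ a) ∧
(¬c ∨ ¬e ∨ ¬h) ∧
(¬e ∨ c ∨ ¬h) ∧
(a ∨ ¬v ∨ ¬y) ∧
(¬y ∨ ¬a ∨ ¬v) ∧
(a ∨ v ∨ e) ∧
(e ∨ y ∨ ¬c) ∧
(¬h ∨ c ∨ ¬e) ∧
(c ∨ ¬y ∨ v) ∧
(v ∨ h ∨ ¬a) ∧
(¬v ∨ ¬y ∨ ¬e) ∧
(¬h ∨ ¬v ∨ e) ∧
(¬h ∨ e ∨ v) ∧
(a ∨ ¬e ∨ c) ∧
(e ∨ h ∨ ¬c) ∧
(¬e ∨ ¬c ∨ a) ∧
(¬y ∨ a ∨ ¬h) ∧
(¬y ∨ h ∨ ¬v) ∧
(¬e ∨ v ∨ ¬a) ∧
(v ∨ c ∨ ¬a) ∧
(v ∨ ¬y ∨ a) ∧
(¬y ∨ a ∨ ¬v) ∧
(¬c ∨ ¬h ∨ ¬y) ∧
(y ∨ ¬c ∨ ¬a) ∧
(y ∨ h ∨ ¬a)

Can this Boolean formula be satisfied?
No

No, the formula is not satisfiable.

No assignment of truth values to the variables can make all 26 clauses true simultaneously.

The formula is UNSAT (unsatisfiable).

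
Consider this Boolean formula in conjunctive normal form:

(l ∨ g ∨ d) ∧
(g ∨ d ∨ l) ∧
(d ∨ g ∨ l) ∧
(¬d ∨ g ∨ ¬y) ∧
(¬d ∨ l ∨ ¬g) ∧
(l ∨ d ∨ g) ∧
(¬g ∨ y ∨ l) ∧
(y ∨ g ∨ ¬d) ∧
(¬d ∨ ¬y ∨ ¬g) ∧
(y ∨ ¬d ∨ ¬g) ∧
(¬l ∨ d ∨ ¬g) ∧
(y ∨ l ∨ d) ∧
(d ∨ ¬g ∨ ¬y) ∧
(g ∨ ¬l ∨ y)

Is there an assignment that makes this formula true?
Yes

Yes, the formula is satisfiable.

One satisfying assignment is: y=True, l=True, g=False, d=False

Verification: With this assignment, all 14 clauses evaluate to true.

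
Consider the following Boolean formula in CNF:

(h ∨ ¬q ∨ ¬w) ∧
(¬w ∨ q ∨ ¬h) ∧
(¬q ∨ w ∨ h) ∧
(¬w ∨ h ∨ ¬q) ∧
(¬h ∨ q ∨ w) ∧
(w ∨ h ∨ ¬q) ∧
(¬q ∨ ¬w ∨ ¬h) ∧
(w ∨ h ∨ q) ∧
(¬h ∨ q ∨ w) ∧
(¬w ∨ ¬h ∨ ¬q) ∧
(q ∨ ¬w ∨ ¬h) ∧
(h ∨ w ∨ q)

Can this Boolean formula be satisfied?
Yes

Yes, the formula is satisfiable.

One satisfying assignment is: h=True, w=False, q=True

Verification: With this assignment, all 12 clauses evaluate to true.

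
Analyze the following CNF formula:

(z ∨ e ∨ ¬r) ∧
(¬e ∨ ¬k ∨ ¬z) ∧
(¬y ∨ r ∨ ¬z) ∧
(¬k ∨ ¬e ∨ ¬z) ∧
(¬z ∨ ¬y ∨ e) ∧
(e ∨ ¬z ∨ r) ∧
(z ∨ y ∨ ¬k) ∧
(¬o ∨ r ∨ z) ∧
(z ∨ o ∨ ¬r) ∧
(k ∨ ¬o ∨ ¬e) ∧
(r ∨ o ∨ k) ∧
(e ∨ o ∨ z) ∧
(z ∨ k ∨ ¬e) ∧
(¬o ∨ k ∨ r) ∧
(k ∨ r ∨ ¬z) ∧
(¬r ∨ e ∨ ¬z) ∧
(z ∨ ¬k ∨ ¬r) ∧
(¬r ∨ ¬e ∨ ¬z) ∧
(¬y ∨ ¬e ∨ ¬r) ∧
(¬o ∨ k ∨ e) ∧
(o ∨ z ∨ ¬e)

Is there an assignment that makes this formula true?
No

No, the formula is not satisfiable.

No assignment of truth values to the variables can make all 21 clauses true simultaneously.

The formula is UNSAT (unsatisfiable).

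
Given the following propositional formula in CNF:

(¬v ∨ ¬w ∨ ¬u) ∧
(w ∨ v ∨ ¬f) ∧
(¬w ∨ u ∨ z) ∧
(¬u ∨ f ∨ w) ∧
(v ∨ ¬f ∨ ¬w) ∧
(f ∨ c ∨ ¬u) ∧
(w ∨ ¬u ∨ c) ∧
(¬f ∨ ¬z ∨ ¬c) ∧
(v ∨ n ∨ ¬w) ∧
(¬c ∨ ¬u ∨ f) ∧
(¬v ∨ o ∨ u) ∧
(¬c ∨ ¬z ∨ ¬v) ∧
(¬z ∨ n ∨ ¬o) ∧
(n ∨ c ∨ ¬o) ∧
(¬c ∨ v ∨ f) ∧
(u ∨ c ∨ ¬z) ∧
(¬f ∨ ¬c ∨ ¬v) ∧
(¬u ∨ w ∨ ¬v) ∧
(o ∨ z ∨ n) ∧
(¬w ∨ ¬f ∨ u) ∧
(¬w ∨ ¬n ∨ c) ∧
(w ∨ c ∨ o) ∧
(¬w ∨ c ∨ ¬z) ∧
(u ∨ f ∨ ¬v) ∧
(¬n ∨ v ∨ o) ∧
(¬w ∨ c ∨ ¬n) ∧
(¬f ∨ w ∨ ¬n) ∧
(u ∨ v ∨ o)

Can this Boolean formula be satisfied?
Yes

Yes, the formula is satisfiable.

One satisfying assignment is: f=False, c=False, v=False, w=False, o=True, u=False, z=False, n=True

Verification: With this assignment, all 28 clauses evaluate to true.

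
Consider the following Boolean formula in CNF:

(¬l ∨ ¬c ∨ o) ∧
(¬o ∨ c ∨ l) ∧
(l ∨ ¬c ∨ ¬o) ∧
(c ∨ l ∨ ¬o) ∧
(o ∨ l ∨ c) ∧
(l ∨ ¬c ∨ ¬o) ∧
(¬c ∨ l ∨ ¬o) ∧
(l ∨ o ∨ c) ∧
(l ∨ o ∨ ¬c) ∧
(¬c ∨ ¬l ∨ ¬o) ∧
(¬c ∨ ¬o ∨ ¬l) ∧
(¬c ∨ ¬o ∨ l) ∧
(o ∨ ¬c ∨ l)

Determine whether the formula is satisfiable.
Yes

Yes, the formula is satisfiable.

One satisfying assignment is: o=True, l=True, c=False

Verification: With this assignment, all 13 clauses evaluate to true.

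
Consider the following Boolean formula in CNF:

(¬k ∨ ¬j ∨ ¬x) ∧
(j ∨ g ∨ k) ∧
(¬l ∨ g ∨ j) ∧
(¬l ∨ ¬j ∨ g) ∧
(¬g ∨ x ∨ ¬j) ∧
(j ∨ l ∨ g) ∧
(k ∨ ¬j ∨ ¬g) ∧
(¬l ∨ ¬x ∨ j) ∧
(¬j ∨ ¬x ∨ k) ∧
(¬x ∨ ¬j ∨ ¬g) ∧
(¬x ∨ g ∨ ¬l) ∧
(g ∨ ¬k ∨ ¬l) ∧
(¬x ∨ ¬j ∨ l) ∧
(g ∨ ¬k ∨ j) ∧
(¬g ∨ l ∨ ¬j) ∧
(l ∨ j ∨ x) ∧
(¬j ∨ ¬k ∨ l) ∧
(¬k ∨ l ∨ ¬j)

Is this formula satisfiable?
Yes

Yes, the formula is satisfiable.

One satisfying assignment is: g=False, k=False, x=False, j=True, l=False

Verification: With this assignment, all 18 clauses evaluate to true.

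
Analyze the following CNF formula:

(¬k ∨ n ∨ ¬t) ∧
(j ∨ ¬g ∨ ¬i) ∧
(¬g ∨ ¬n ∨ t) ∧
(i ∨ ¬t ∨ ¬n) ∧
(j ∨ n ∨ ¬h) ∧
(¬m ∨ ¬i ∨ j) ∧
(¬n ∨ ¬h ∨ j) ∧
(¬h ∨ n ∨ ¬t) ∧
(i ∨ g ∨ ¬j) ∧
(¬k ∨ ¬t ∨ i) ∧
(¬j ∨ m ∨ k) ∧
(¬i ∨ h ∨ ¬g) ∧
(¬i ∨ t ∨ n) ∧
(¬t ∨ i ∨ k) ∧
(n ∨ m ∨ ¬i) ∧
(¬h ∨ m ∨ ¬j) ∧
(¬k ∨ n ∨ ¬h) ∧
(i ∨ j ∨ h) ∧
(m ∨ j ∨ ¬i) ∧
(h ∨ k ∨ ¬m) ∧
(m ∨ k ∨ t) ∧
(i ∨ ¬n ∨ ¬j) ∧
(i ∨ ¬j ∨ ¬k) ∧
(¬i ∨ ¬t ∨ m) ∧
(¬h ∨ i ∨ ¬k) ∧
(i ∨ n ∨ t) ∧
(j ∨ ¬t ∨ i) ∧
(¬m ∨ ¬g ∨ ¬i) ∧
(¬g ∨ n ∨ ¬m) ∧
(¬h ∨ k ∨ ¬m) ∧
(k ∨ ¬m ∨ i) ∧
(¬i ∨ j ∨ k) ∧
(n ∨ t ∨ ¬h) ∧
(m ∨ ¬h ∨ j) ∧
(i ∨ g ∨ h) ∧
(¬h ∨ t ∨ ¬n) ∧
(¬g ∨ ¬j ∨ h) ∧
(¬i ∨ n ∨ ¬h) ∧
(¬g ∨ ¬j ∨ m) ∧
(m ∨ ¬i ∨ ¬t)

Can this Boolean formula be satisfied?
Yes

Yes, the formula is satisfiable.

One satisfying assignment is: j=True, k=True, g=False, m=True, i=True, h=True, n=True, t=True

Verification: With this assignment, all 40 clauses evaluate to true.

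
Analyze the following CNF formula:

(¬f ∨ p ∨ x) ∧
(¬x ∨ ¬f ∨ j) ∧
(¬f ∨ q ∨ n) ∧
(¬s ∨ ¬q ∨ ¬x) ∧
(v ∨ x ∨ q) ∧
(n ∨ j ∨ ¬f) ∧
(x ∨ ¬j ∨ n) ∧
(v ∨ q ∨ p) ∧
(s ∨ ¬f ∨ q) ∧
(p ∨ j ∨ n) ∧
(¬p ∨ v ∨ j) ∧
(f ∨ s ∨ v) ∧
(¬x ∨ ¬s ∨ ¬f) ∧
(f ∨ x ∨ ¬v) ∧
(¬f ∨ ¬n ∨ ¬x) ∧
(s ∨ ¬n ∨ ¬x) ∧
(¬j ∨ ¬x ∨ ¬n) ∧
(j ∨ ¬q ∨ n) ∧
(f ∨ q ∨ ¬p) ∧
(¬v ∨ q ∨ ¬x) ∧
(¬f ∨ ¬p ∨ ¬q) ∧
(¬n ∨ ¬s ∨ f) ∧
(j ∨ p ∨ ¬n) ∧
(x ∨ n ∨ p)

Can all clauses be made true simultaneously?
Yes

Yes, the formula is satisfiable.

One satisfying assignment is: p=True, q=False, v=True, s=True, f=True, n=True, x=False, j=False

Verification: With this assignment, all 24 clauses evaluate to true.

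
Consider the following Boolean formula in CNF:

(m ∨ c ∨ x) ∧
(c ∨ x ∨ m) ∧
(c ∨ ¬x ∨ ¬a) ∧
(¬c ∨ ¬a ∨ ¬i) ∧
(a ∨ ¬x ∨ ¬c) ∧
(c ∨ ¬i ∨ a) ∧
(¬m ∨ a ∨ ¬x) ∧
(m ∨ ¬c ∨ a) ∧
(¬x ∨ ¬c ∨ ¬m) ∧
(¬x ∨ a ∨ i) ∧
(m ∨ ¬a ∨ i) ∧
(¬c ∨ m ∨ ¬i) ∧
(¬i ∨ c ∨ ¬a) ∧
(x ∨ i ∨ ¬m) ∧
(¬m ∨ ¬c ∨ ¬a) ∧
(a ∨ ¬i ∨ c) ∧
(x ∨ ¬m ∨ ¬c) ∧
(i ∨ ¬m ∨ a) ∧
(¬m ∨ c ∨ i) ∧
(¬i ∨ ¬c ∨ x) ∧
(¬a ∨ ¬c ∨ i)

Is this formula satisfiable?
No

No, the formula is not satisfiable.

No assignment of truth values to the variables can make all 21 clauses true simultaneously.

The formula is UNSAT (unsatisfiable).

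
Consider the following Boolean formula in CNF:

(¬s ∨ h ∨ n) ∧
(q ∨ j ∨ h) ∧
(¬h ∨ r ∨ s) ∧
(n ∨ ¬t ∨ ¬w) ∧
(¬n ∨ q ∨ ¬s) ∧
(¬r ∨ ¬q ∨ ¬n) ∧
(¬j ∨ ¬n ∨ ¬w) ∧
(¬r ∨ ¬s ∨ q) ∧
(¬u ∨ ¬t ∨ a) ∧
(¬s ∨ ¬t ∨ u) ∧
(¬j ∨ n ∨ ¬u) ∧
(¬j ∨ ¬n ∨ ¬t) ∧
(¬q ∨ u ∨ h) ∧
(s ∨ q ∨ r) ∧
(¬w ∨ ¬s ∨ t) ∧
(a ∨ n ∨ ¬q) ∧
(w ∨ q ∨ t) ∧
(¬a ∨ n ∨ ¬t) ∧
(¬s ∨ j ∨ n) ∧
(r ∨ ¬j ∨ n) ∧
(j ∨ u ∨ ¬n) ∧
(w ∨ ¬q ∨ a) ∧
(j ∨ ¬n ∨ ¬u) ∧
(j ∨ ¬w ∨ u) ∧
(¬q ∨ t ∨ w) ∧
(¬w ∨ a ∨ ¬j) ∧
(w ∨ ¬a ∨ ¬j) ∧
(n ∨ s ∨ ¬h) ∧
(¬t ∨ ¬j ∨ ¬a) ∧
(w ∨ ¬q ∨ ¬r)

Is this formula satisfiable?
Yes

Yes, the formula is satisfiable.

One satisfying assignment is: u=False, t=True, r=True, s=False, w=False, j=True, n=False, h=False, a=False, q=False

Verification: With this assignment, all 30 clauses evaluate to true.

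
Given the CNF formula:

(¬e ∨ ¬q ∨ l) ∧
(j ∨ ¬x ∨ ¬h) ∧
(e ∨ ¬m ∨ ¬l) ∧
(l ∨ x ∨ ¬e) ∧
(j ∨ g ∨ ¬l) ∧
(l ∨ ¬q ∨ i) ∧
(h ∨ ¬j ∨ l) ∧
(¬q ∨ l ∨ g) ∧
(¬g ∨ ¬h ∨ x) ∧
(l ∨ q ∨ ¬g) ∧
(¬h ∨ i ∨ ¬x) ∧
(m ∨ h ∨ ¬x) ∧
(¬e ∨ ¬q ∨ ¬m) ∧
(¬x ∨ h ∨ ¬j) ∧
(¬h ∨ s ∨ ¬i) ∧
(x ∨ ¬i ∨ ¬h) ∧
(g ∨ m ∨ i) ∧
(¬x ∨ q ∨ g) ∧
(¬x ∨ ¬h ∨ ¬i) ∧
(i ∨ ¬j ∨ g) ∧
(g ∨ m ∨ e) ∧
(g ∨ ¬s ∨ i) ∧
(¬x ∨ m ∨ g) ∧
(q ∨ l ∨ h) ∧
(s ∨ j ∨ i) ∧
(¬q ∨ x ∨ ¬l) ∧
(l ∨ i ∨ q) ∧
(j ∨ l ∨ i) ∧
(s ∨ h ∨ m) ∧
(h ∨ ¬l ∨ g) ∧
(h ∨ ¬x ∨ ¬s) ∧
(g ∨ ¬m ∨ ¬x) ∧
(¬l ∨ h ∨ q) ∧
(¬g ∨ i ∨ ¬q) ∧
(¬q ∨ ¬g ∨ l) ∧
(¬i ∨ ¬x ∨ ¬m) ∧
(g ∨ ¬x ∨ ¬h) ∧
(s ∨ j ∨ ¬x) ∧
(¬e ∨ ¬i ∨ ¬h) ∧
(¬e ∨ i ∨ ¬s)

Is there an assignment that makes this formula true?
No

No, the formula is not satisfiable.

No assignment of truth values to the variables can make all 40 clauses true simultaneously.

The formula is UNSAT (unsatisfiable).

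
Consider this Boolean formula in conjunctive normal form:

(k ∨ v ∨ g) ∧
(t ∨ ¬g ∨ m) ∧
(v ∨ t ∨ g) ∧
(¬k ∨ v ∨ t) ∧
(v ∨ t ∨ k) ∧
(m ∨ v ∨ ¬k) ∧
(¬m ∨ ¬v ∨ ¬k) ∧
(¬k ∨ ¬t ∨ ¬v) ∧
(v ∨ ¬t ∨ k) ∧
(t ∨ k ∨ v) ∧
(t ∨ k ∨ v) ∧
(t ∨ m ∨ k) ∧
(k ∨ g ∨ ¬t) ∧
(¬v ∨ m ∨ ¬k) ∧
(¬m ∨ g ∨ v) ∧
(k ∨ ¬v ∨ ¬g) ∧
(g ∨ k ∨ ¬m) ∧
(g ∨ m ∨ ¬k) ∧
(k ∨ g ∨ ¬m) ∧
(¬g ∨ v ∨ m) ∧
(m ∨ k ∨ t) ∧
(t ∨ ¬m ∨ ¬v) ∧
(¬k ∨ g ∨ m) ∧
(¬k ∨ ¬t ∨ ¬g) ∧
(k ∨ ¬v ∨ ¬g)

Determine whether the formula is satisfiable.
No

No, the formula is not satisfiable.

No assignment of truth values to the variables can make all 25 clauses true simultaneously.

The formula is UNSAT (unsatisfiable).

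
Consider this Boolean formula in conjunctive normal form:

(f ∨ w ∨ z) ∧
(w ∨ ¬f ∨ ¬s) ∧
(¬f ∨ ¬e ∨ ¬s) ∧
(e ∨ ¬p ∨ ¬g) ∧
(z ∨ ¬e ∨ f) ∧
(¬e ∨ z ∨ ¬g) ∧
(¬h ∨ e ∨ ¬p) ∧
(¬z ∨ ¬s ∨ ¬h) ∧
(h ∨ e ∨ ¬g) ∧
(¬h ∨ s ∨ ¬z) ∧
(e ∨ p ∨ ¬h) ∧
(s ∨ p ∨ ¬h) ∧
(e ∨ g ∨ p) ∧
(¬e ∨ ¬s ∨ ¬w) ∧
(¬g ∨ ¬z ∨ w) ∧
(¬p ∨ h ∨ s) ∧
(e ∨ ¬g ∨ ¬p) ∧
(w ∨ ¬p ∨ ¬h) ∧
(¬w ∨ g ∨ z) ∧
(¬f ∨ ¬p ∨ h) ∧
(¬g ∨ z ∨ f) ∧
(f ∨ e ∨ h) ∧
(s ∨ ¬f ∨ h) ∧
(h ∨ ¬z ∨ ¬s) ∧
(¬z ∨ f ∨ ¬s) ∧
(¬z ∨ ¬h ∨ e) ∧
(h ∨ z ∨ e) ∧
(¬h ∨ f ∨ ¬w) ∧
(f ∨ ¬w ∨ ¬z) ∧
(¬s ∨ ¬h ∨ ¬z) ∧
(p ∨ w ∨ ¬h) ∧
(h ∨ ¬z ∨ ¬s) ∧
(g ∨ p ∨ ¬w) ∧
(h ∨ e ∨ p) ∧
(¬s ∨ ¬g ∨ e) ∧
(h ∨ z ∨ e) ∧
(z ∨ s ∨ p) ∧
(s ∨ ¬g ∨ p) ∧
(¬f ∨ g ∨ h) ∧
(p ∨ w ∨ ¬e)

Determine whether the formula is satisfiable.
No

No, the formula is not satisfiable.

No assignment of truth values to the variables can make all 40 clauses true simultaneously.

The formula is UNSAT (unsatisfiable).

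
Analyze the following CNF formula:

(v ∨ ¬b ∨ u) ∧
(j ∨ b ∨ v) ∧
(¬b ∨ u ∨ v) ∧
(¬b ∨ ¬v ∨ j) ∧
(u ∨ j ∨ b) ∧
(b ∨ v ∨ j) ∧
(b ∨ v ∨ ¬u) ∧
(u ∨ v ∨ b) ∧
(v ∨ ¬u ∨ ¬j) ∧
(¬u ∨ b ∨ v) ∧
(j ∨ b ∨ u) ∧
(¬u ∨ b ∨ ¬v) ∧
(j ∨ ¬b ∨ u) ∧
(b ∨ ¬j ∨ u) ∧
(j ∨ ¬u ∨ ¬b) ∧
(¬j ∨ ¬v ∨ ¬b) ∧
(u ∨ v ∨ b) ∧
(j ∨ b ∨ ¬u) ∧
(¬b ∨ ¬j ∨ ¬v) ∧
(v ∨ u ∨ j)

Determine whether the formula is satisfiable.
No

No, the formula is not satisfiable.

No assignment of truth values to the variables can make all 20 clauses true simultaneously.

The formula is UNSAT (unsatisfiable).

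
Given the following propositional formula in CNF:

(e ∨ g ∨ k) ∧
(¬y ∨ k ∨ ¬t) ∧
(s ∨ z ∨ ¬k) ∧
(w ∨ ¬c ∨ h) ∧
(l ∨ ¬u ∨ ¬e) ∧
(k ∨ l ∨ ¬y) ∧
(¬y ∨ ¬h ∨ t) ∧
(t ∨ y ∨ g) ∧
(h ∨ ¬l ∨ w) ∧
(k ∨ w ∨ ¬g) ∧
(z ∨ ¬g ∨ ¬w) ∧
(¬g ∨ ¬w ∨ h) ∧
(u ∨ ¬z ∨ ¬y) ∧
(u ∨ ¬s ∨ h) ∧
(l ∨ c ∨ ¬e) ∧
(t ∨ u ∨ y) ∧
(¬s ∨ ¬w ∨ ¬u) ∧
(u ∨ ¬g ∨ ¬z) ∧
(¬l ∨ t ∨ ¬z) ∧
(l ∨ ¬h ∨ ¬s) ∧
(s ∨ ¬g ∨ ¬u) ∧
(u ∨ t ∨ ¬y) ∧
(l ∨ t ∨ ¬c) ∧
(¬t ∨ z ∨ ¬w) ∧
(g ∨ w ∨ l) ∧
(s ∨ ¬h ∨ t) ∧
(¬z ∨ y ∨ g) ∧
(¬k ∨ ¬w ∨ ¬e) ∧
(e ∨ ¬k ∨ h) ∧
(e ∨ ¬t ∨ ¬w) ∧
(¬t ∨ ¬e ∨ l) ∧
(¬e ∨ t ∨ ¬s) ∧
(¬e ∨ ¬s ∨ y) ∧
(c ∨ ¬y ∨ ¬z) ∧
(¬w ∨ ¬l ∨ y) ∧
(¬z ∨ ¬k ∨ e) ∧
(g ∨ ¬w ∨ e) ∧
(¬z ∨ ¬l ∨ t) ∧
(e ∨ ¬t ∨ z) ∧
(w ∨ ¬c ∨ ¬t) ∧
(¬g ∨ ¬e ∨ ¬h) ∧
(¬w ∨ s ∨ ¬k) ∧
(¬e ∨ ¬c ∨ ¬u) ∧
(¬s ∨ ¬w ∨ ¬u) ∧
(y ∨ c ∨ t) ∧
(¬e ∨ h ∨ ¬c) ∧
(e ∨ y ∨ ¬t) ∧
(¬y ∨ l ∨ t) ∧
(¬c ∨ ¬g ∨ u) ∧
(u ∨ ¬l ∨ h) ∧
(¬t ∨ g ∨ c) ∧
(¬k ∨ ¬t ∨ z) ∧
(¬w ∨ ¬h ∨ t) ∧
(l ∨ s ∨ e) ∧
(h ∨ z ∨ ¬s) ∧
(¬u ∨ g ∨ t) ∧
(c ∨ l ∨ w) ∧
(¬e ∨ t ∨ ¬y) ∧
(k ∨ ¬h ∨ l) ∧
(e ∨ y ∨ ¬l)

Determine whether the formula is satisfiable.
No

No, the formula is not satisfiable.

No assignment of truth values to the variables can make all 60 clauses true simultaneously.

The formula is UNSAT (unsatisfiable).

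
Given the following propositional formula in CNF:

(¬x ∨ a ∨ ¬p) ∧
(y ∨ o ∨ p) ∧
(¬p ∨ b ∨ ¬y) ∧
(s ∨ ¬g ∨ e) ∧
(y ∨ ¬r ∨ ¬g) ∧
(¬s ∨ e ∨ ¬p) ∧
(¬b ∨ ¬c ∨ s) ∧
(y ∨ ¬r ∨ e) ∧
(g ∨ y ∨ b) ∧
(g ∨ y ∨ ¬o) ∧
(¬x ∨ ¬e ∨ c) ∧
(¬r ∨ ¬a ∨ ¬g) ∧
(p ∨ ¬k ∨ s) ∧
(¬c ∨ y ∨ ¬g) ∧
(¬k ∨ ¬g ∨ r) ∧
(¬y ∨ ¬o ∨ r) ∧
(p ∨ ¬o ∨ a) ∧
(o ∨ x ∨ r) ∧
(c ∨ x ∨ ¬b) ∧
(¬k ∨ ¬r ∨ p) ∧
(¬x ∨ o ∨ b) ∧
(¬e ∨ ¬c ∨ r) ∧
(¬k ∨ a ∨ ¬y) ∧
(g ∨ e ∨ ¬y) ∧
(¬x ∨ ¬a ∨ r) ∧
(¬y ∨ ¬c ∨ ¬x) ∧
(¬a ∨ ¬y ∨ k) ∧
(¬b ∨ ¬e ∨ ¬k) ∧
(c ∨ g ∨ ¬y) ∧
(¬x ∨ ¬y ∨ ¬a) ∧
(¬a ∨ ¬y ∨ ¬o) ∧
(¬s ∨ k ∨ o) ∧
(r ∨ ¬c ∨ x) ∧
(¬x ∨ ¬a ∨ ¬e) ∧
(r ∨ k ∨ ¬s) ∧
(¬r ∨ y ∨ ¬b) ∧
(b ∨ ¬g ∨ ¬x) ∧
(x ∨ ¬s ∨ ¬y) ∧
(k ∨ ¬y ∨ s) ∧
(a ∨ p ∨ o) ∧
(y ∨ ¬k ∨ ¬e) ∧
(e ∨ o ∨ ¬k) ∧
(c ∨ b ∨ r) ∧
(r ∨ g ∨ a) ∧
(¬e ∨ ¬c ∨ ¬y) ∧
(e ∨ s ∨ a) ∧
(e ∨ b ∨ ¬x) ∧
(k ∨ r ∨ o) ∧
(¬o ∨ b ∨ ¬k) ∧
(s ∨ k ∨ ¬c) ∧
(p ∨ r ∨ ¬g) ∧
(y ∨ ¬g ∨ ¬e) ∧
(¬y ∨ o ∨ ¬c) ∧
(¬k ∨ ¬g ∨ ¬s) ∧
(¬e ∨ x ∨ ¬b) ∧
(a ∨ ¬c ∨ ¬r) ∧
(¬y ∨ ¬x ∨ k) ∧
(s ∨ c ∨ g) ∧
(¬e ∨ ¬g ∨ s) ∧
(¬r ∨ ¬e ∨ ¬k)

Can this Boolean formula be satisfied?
No

No, the formula is not satisfiable.

No assignment of truth values to the variables can make all 60 clauses true simultaneously.

The formula is UNSAT (unsatisfiable).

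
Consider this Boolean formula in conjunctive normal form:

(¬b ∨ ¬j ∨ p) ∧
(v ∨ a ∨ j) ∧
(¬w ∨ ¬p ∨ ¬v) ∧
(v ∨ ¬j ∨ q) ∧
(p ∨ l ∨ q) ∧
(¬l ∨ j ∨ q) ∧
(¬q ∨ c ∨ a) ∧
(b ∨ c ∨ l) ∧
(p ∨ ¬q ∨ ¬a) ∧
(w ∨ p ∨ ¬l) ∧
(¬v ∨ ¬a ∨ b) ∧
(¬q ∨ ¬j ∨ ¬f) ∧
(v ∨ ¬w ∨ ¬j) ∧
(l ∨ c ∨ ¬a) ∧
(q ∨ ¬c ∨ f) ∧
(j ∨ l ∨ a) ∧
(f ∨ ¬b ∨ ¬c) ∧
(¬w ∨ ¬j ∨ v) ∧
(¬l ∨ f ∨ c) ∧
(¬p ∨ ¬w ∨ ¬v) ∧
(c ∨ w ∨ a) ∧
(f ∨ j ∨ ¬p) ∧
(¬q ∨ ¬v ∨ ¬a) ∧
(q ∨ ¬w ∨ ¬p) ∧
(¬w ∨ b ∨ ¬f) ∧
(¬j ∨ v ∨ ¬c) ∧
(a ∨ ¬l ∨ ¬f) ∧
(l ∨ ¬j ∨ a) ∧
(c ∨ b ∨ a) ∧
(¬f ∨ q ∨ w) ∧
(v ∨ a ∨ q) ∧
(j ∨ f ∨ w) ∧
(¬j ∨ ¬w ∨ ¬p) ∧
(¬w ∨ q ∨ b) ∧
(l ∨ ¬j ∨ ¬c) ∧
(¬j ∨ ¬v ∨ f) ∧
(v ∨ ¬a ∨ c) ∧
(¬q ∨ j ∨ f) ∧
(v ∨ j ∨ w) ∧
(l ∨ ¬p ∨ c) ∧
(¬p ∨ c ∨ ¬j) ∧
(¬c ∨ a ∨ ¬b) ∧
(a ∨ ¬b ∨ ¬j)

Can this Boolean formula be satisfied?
Yes

Yes, the formula is satisfiable.

One satisfying assignment is: q=True, f=True, b=True, p=True, j=False, v=False, l=False, w=True, c=True, a=True

Verification: With this assignment, all 43 clauses evaluate to true.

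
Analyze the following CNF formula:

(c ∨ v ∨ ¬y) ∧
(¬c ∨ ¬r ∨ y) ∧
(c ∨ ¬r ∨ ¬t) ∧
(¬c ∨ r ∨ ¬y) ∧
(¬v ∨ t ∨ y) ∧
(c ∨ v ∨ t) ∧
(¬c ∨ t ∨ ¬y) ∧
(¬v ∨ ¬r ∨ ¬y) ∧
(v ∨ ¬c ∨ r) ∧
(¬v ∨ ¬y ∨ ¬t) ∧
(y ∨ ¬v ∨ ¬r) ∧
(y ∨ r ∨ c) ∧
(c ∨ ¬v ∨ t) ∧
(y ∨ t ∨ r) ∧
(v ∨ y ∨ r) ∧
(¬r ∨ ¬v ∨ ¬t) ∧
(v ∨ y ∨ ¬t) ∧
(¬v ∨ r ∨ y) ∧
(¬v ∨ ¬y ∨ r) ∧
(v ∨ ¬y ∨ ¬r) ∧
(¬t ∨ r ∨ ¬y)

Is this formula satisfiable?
No

No, the formula is not satisfiable.

No assignment of truth values to the variables can make all 21 clauses true simultaneously.

The formula is UNSAT (unsatisfiable).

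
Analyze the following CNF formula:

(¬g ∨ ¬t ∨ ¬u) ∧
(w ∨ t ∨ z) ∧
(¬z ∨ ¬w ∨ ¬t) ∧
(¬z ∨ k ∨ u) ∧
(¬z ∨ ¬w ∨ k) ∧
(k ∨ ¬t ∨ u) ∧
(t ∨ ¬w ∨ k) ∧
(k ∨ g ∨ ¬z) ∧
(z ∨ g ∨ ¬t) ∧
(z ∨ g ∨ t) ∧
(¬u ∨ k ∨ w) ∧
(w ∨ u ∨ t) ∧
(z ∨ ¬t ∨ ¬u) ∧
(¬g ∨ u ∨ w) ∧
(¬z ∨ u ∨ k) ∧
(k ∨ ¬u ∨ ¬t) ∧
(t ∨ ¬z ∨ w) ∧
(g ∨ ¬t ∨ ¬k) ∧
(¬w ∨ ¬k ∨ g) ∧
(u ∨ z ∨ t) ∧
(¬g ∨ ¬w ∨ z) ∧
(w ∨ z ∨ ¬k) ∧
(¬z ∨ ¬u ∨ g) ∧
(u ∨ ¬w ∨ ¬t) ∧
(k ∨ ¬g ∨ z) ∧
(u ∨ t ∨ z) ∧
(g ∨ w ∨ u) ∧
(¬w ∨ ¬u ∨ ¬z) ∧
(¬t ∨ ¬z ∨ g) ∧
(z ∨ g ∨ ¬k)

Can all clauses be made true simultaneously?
Yes

Yes, the formula is satisfiable.

One satisfying assignment is: u=False, k=True, g=True, t=False, w=True, z=True

Verification: With this assignment, all 30 clauses evaluate to true.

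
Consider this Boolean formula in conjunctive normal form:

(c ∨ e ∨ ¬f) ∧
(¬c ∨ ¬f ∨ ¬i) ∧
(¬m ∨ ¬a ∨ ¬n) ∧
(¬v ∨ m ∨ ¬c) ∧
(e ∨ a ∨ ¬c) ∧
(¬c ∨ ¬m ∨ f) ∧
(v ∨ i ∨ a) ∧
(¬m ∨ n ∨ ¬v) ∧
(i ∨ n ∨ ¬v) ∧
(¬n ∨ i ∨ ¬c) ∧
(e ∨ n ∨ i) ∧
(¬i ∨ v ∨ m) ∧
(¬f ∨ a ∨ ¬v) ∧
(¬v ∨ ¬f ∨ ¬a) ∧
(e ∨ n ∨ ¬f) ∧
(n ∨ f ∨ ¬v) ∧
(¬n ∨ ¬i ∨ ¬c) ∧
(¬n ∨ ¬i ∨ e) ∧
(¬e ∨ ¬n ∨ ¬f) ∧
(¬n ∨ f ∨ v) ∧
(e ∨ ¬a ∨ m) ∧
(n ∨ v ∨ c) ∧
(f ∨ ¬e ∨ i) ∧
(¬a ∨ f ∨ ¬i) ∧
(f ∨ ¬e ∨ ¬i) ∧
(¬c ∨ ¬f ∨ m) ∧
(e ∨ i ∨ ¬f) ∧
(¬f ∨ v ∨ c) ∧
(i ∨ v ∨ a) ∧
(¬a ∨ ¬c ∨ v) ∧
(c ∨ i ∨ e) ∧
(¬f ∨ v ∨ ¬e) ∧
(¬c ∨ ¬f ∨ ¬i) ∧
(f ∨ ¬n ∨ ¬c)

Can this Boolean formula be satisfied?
No

No, the formula is not satisfiable.

No assignment of truth values to the variables can make all 34 clauses true simultaneously.

The formula is UNSAT (unsatisfiable).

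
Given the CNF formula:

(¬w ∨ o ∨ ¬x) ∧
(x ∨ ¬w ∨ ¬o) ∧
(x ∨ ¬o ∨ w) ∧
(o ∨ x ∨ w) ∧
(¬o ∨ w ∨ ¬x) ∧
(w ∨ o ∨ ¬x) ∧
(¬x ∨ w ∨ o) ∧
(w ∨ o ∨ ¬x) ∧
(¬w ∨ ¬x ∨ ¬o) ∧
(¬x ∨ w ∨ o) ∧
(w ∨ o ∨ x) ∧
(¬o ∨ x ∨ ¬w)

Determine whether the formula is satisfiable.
Yes

Yes, the formula is satisfiable.

One satisfying assignment is: o=False, x=False, w=True

Verification: With this assignment, all 12 clauses evaluate to true.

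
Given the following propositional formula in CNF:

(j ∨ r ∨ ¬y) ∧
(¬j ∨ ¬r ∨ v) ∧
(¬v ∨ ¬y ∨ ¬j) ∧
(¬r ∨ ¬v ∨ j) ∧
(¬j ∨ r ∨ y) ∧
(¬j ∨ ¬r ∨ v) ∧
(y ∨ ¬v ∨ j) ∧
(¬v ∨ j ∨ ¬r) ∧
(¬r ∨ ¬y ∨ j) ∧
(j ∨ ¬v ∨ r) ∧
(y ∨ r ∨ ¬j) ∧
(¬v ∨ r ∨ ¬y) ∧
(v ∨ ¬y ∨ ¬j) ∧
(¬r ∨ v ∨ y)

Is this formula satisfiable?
Yes

Yes, the formula is satisfiable.

One satisfying assignment is: v=False, y=False, r=False, j=False

Verification: With this assignment, all 14 clauses evaluate to true.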